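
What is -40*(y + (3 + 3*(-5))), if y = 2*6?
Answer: 0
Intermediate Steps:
y = 12
-40*(y + (3 + 3*(-5))) = -40*(12 + (3 + 3*(-5))) = -40*(12 + (3 - 15)) = -40*(12 - 12) = -40*0 = 0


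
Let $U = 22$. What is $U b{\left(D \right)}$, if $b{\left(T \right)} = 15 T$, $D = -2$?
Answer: $-660$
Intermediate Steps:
$U b{\left(D \right)} = 22 \cdot 15 \left(-2\right) = 22 \left(-30\right) = -660$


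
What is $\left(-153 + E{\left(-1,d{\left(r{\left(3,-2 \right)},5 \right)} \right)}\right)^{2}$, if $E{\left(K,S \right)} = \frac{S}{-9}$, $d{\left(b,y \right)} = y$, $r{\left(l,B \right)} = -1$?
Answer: $\frac{1909924}{81} \approx 23579.0$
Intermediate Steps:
$E{\left(K,S \right)} = - \frac{S}{9}$ ($E{\left(K,S \right)} = S \left(- \frac{1}{9}\right) = - \frac{S}{9}$)
$\left(-153 + E{\left(-1,d{\left(r{\left(3,-2 \right)},5 \right)} \right)}\right)^{2} = \left(-153 - \frac{5}{9}\right)^{2} = \left(- \frac{1382}{9}\right)^{2} = \frac{1909924}{81}$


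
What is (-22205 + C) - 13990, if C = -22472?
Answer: -58667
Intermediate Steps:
(-22205 + C) - 13990 = (-22205 - 22472) - 13990 = -44677 - 13990 = -58667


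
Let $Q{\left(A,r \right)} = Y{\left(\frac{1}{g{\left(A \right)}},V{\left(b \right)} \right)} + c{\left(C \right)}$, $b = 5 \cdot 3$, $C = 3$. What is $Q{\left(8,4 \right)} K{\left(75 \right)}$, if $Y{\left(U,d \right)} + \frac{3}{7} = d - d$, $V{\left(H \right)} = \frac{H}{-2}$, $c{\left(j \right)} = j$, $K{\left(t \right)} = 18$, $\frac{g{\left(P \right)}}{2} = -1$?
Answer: $\frac{324}{7} \approx 46.286$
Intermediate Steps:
$g{\left(P \right)} = -2$ ($g{\left(P \right)} = 2 \left(-1\right) = -2$)
$b = 15$
$V{\left(H \right)} = - \frac{H}{2}$ ($V{\left(H \right)} = H \left(- \frac{1}{2}\right) = - \frac{H}{2}$)
$Y{\left(U,d \right)} = - \frac{3}{7}$ ($Y{\left(U,d \right)} = - \frac{3}{7} + \left(d - d\right) = - \frac{3}{7} + 0 = - \frac{3}{7}$)
$Q{\left(A,r \right)} = \frac{18}{7}$ ($Q{\left(A,r \right)} = - \frac{3}{7} + 3 = \frac{18}{7}$)
$Q{\left(8,4 \right)} K{\left(75 \right)} = \frac{18}{7} \cdot 18 = \frac{324}{7}$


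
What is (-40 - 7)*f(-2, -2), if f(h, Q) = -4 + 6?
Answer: -94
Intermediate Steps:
f(h, Q) = 2
(-40 - 7)*f(-2, -2) = (-40 - 7)*2 = -47*2 = -94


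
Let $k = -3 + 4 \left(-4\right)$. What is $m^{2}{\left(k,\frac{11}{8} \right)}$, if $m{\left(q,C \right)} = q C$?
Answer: $\frac{43681}{64} \approx 682.52$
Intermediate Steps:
$k = -19$ ($k = -3 - 16 = -19$)
$m{\left(q,C \right)} = C q$
$m^{2}{\left(k,\frac{11}{8} \right)} = \left(\frac{11}{8} \left(-19\right)\right)^{2} = \left(- \frac{209}{8}\right)^{2} = \frac{43681}{64}$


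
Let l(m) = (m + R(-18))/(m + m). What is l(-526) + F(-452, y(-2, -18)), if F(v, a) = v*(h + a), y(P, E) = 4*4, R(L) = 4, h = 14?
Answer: -7132299/526 ≈ -13560.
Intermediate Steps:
y(P, E) = 16
F(v, a) = v*(14 + a)
l(m) = (4 + m)/(2*m) (l(m) = (m + 4)/(m + m) = (4 + m)/((2*m)) = (4 + m)*(1/(2*m)) = (4 + m)/(2*m))
l(-526) + F(-452, y(-2, -18)) = (½)*(4 - 526)/(-526) - 452*(14 + 16) = (½)*(-1/526)*(-522) - 452*30 = 261/526 - 13560 = -7132299/526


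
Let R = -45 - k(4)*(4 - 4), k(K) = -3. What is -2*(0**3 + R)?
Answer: 90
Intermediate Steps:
R = -45 (R = -45 - (-3)*(4 - 4) = -45 - (-3)*0 = -45 - 1*0 = -45 + 0 = -45)
-2*(0**3 + R) = -2*(0**3 - 45) = -2*(0 - 45) = -2*(-45) = 90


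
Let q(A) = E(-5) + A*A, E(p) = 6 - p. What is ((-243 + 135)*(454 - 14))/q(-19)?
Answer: -3960/31 ≈ -127.74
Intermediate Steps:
q(A) = 11 + A² (q(A) = (6 - 1*(-5)) + A*A = (6 + 5) + A² = 11 + A²)
((-243 + 135)*(454 - 14))/q(-19) = ((-243 + 135)*(454 - 14))/(11 + (-19)²) = (-108*440)/(11 + 361) = -47520/372 = -47520*1/372 = -3960/31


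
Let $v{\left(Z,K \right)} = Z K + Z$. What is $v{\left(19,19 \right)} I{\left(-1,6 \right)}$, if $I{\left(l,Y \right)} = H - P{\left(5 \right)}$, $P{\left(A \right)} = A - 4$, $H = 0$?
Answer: $-380$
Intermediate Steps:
$P{\left(A \right)} = -4 + A$
$v{\left(Z,K \right)} = Z + K Z$ ($v{\left(Z,K \right)} = K Z + Z = Z + K Z$)
$I{\left(l,Y \right)} = -1$ ($I{\left(l,Y \right)} = 0 - \left(-4 + 5\right) = 0 - 1 = -1$)
$v{\left(19,19 \right)} I{\left(-1,6 \right)} = 19 \left(1 + 19\right) \left(-1\right) = 19 \cdot 20 \left(-1\right) = 380 \left(-1\right) = -380$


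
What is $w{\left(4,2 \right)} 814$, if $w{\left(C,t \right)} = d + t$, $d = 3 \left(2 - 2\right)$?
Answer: $1628$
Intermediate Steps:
$d = 0$ ($d = 3 \cdot 0 = 0$)
$w{\left(C,t \right)} = t$ ($w{\left(C,t \right)} = 0 + t = t$)
$w{\left(4,2 \right)} 814 = 2 \cdot 814 = 1628$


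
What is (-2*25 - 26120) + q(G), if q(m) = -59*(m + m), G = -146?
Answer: -8942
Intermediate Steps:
q(m) = -118*m
(-2*25 - 26120) + q(G) = (-2*25 - 26120) - 118*(-146) = (-50 - 26120) + 17228 = -26170 + 17228 = -8942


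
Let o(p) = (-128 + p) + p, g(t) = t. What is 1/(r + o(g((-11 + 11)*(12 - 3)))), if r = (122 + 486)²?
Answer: 1/369536 ≈ 2.7061e-6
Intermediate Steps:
r = 369664 (r = 608² = 369664)
o(p) = -128 + 2*p
1/(r + o(g((-11 + 11)*(12 - 3)))) = 1/(369664 + (-128 + 2*((-11 + 11)*(12 - 3)))) = 1/(369664 + (-128 + 2*(0*9))) = 1/(369664 + (-128 + 2*0)) = 1/(369664 + (-128 + 0)) = 1/(369664 - 128) = 1/369536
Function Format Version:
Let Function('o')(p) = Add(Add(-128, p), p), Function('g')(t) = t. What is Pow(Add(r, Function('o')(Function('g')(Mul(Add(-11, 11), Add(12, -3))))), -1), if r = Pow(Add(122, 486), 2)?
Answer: Rational(1, 369536) ≈ 2.7061e-6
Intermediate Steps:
r = 369664 (r = Pow(608, 2) = 369664)
Function('o')(p) = Add(-128, Mul(2, p))
Pow(Add(r, Function('o')(Function('g')(Mul(Add(-11, 11), Add(12, -3))))), -1) = Pow(Add(369664, Add(-128, Mul(2, Mul(Add(-11, 11), Add(12, -3))))), -1) = Pow(Add(369664, Add(-128, Mul(2, Mul(0, 9)))), -1) = Pow(Add(369664, Add(-128, Mul(2, 0))), -1) = Pow(Add(369664, Add(-128, 0)), -1) = Pow(Add(369664, -128), -1) = Pow(369536, -1) = Rational(1, 369536)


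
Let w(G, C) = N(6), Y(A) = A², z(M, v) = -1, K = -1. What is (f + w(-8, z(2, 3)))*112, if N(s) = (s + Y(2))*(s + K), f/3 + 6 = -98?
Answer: -29344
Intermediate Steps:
f = -312 (f = -18 + 3*(-98) = -18 - 294 = -312)
N(s) = (-1 + s)*(4 + s) (N(s) = (s + 2²)*(s - 1) = (s + 4)*(-1 + s) = (4 + s)*(-1 + s) = (-1 + s)*(4 + s))
w(G, C) = 50 (w(G, C) = -4 + 6² + 3*6 = -4 + 36 + 18 = 50)
(f + w(-8, z(2, 3)))*112 = (-312 + 50)*112 = -262*112 = -29344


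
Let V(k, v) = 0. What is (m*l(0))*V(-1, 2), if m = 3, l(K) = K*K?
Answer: 0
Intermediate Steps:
l(K) = K**2
(m*l(0))*V(-1, 2) = (3*0**2)*0 = (3*0)*0 = 0*0 = 0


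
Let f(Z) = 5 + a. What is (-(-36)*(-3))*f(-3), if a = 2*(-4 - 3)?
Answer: 972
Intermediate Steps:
a = -14 (a = 2*(-7) = -14)
f(Z) = -9 (f(Z) = 5 - 14 = -9)
(-(-36)*(-3))*f(-3) = -(-36)*(-3)*(-9) = -9*12*(-9) = -108*(-9) = 972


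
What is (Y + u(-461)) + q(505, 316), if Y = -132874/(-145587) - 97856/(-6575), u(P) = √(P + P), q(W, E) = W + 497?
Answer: 974269202072/957234525 + I*√922 ≈ 1017.8 + 30.364*I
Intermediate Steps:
q(W, E) = 497 + W
u(P) = √2*√P (u(P) = √(2*P) = √2*√P)
Y = 15120208022/957234525 (Y = -132874*(-1/145587) - 97856*(-1/6575) = 132874/145587 + 97856/6575 = 15120208022/957234525 ≈ 15.796)
(Y + u(-461)) + q(505, 316) = (15120208022/957234525 + √2*√(-461)) + (497 + 505) = (15120208022/957234525 + √2*(I*√461)) + 1002 = (15120208022/957234525 + I*√922) + 1002 = 974269202072/957234525 + I*√922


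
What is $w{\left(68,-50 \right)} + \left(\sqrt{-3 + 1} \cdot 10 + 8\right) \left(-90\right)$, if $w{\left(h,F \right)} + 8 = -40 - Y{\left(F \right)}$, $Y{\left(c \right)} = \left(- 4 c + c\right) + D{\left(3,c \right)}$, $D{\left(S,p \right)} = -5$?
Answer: $-913 - 900 i \sqrt{2} \approx -913.0 - 1272.8 i$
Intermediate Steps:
$Y{\left(c \right)} = -5 - 3 c$ ($Y{\left(c \right)} = \left(- 4 c + c\right) - 5 = - 3 c - 5 = -5 - 3 c$)
$w{\left(h,F \right)} = -43 + 3 F$ ($w{\left(h,F \right)} = -8 - \left(35 - 3 F\right) = -8 + \left(-40 + \left(5 + 3 F\right)\right) = -8 + \left(-35 + 3 F\right) = -43 + 3 F$)
$w{\left(68,-50 \right)} + \left(\sqrt{-3 + 1} \cdot 10 + 8\right) \left(-90\right) = \left(-43 + 3 \left(-50\right)\right) + \left(\sqrt{-3 + 1} \cdot 10 + 8\right) \left(-90\right) = \left(-43 - 150\right) + \left(\sqrt{-2} \cdot 10 + 8\right) \left(-90\right) = -193 + \left(i \sqrt{2} \cdot 10 + 8\right) \left(-90\right) = -193 + \left(10 i \sqrt{2} + 8\right) \left(-90\right) = -193 + \left(8 + 10 i \sqrt{2}\right) \left(-90\right) = -193 - \left(720 + 900 i \sqrt{2}\right) = -913 - 900 i \sqrt{2}$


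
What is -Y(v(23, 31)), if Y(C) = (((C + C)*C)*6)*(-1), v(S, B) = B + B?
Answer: 46128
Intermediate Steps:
v(S, B) = 2*B
Y(C) = -12*C² (Y(C) = (((2*C)*C)*6)*(-1) = ((2*C²)*6)*(-1) = (12*C²)*(-1) = -12*C²)
-Y(v(23, 31)) = -(-12)*(2*31)² = -(-12)*62² = -(-12)*3844 = -1*(-46128) = 46128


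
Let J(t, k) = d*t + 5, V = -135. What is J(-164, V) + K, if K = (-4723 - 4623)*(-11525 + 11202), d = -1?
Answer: 3018927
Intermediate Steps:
J(t, k) = 5 - t (J(t, k) = -t + 5 = 5 - t)
K = 3018758 (K = -9346*(-323) = 3018758)
J(-164, V) + K = (5 - 1*(-164)) + 3018758 = (5 + 164) + 3018758 = 169 + 3018758 = 3018927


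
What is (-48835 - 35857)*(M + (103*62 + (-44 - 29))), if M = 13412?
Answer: -1670549700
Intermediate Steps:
(-48835 - 35857)*(M + (103*62 + (-44 - 29))) = (-48835 - 35857)*(13412 + (103*62 + (-44 - 29))) = -84692*(13412 + (6386 - 73)) = -84692*(13412 + 6313) = -84692*19725 = -1670549700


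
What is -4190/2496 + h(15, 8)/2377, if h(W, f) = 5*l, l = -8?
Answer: -5029735/2966496 ≈ -1.6955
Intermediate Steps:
h(W, f) = -40 (h(W, f) = 5*(-8) = -40)
-4190/2496 + h(15, 8)/2377 = -4190/2496 - 40/2377 = -4190*1/2496 - 40*1/2377 = -2095/1248 - 40/2377 = -5029735/2966496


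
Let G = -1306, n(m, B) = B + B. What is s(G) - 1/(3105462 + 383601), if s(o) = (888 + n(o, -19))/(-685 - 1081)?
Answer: -1482852658/3080842629 ≈ -0.48131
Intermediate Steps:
n(m, B) = 2*B
s(o) = -425/883 (s(o) = (888 + 2*(-19))/(-685 - 1081) = (888 - 38)/(-1766) = 850*(-1/1766) = -425/883)
s(G) - 1/(3105462 + 383601) = -425/883 - 1/(3105462 + 383601) = -425/883 - 1/3489063 = -1482852658/3080842629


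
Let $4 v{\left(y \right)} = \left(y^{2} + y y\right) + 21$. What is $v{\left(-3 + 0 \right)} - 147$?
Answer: $- \frac{549}{4} \approx -137.25$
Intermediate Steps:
$v{\left(y \right)} = \frac{21}{4} + \frac{y^{2}}{2}$ ($v{\left(y \right)} = \frac{\left(y^{2} + y y\right) + 21}{4} = \frac{\left(y^{2} + y^{2}\right) + 21}{4} = \frac{2 y^{2} + 21}{4} = \frac{21 + 2 y^{2}}{4} = \frac{21}{4} + \frac{y^{2}}{2}$)
$v{\left(-3 + 0 \right)} - 147 = \left(\frac{21}{4} + \frac{\left(-3 + 0\right)^{2}}{2}\right) - 147 = \left(\frac{21}{4} + \frac{\left(-3\right)^{2}}{2}\right) - 147 = \left(\frac{21}{4} + \frac{1}{2} \cdot 9\right) - 147 = \left(\frac{21}{4} + \frac{9}{2}\right) - 147 = \frac{39}{4} - 147 = - \frac{549}{4}$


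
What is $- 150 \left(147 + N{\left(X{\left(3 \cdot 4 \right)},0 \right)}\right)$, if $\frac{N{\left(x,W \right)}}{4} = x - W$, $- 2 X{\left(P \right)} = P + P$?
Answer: $-14850$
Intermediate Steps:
$X{\left(P \right)} = - P$ ($X{\left(P \right)} = - \frac{P + P}{2} = - \frac{2 P}{2} = - P$)
$N{\left(x,W \right)} = - 4 W + 4 x$ ($N{\left(x,W \right)} = 4 \left(x - W\right) = - 4 W + 4 x$)
$- 150 \left(147 + N{\left(X{\left(3 \cdot 4 \right)},0 \right)}\right) = - 150 \left(147 + \left(\left(-4\right) 0 + 4 \left(- 3 \cdot 4\right)\right)\right) = - 150 \left(147 + \left(0 + 4 \left(\left(-1\right) 12\right)\right)\right) = - 150 \left(147 + \left(0 + 4 \left(-12\right)\right)\right) = - 150 \left(147 + \left(0 - 48\right)\right) = - 150 \left(147 - 48\right) = \left(-150\right) 99 = -14850$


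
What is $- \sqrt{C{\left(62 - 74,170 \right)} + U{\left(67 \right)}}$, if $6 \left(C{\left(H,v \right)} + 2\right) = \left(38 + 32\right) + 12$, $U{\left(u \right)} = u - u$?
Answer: $- \frac{\sqrt{105}}{3} \approx -3.4156$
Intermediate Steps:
$U{\left(u \right)} = 0$
$C{\left(H,v \right)} = \frac{35}{3}$ ($C{\left(H,v \right)} = -2 + \frac{\left(38 + 32\right) + 12}{6} = -2 + \frac{70 + 12}{6} = -2 + \frac{1}{6} \cdot 82 = -2 + \frac{41}{3} = \frac{35}{3}$)
$- \sqrt{C{\left(62 - 74,170 \right)} + U{\left(67 \right)}} = - \sqrt{\frac{35}{3} + 0} = - \sqrt{\frac{35}{3}} = - \frac{\sqrt{105}}{3}$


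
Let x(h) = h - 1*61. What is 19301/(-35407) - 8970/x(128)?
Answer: -318893957/2372269 ≈ -134.43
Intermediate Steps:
x(h) = -61 + h (x(h) = h - 61 = -61 + h)
19301/(-35407) - 8970/x(128) = 19301/(-35407) - 8970/(-61 + 128) = 19301*(-1/35407) - 8970/67 = -19301/35407 - 8970*1/67 = -19301/35407 - 8970/67 = -318893957/2372269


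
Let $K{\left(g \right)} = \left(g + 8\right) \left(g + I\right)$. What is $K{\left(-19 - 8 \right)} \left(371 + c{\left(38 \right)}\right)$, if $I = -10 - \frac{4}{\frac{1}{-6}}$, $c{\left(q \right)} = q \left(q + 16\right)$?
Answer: $598481$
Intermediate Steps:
$c{\left(q \right)} = q \left(16 + q\right)$
$I = 14$ ($I = -10 - \frac{4}{- \frac{1}{6}} = -10 - -24 = -10 + 24 = 14$)
$K{\left(g \right)} = \left(8 + g\right) \left(14 + g\right)$ ($K{\left(g \right)} = \left(g + 8\right) \left(g + 14\right) = \left(8 + g\right) \left(14 + g\right)$)
$K{\left(-19 - 8 \right)} \left(371 + c{\left(38 \right)}\right) = \left(112 + \left(-19 - 8\right)^{2} + 22 \left(-19 - 8\right)\right) \left(371 + 38 \left(16 + 38\right)\right) = \left(112 + \left(-27\right)^{2} + 22 \left(-27\right)\right) \left(371 + 38 \cdot 54\right) = \left(112 + 729 - 594\right) \left(371 + 2052\right) = 247 \cdot 2423 = 598481$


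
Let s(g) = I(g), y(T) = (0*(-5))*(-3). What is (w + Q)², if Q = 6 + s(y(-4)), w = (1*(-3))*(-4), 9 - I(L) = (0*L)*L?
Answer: 729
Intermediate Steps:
y(T) = 0 (y(T) = 0*(-3) = 0)
I(L) = 9 (I(L) = 9 - 0*L*L = 9 - 0*L = 9 - 1*0 = 9 + 0 = 9)
s(g) = 9
w = 12 (w = -3*(-4) = 12)
Q = 15 (Q = 6 + 9 = 15)
(w + Q)² = (12 + 15)² = 27² = 729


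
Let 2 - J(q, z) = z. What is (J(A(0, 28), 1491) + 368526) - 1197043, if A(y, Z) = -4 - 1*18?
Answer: -830006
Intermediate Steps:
A(y, Z) = -22 (A(y, Z) = -4 - 18 = -22)
J(q, z) = 2 - z
(J(A(0, 28), 1491) + 368526) - 1197043 = ((2 - 1*1491) + 368526) - 1197043 = ((2 - 1491) + 368526) - 1197043 = (-1489 + 368526) - 1197043 = 367037 - 1197043 = -830006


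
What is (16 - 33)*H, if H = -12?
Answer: 204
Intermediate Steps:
(16 - 33)*H = (16 - 33)*(-12) = -17*(-12) = 204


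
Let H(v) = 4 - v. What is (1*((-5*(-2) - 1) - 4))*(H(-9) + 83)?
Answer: 480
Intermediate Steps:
(1*((-5*(-2) - 1) - 4))*(H(-9) + 83) = (1*((-5*(-2) - 1) - 4))*((4 - 1*(-9)) + 83) = (1*((10 - 1) - 4))*((4 + 9) + 83) = (1*(9 - 4))*(13 + 83) = (1*5)*96 = 5*96 = 480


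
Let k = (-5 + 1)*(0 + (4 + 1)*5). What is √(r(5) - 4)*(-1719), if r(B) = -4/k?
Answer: -5157*I*√11/5 ≈ -3420.8*I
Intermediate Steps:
k = -100 (k = -4*(0 + 5*5) = -4*(0 + 25) = -4*25 = -100)
r(B) = 1/25 (r(B) = -4/(-100) = -4*(-1/100) = 1/25)
√(r(5) - 4)*(-1719) = √(1/25 - 4)*(-1719) = √(-99/25)*(-1719) = (3*I*√11/5)*(-1719) = -5157*I*√11/5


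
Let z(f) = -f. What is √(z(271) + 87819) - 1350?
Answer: -1350 + 2*√21887 ≈ -1054.1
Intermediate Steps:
√(z(271) + 87819) - 1350 = √(-1*271 + 87819) - 1350 = √(-271 + 87819) - 1350 = √87548 - 1350 = 2*√21887 - 1350 = -1350 + 2*√21887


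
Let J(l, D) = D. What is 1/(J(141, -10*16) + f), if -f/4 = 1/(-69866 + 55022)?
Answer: -3711/593759 ≈ -0.0062500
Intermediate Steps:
f = 1/3711 (f = -4/(-69866 + 55022) = -4/(-14844) = -4*(-1/14844) = 1/3711 ≈ 0.00026947)
1/(J(141, -10*16) + f) = 1/(-10*16 + 1/3711) = 1/(-160 + 1/3711) = 1/(-593759/3711) = -3711/593759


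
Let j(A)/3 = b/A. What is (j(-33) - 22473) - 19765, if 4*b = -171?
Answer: -1858301/44 ≈ -42234.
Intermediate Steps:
b = -171/4 (b = (1/4)*(-171) = -171/4 ≈ -42.750)
j(A) = -513/(4*A) (j(A) = 3*(-171/(4*A)) = -513/(4*A))
(j(-33) - 22473) - 19765 = (-513/4/(-33) - 22473) - 19765 = (-513/4*(-1/33) - 22473) - 19765 = (171/44 - 22473) - 19765 = -988641/44 - 19765 = -1858301/44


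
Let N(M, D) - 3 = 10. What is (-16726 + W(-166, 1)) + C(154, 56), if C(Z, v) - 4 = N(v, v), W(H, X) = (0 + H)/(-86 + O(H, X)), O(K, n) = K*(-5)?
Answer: -6215831/372 ≈ -16709.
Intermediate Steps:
O(K, n) = -5*K
W(H, X) = H/(-86 - 5*H) (W(H, X) = (0 + H)/(-86 - 5*H) = H/(-86 - 5*H))
N(M, D) = 13 (N(M, D) = 3 + 10 = 13)
C(Z, v) = 17 (C(Z, v) = 4 + 13 = 17)
(-16726 + W(-166, 1)) + C(154, 56) = (-16726 - 1*(-166)/(86 + 5*(-166))) + 17 = (-16726 - 1*(-166)/(86 - 830)) + 17 = (-16726 - 1*(-166)/(-744)) + 17 = (-16726 - 1*(-166)*(-1/744)) + 17 = (-16726 - 83/372) + 17 = -6222155/372 + 17 = -6215831/372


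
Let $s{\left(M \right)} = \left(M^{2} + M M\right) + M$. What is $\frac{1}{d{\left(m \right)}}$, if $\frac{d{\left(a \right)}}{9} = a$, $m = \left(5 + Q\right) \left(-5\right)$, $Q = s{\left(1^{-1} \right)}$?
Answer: $- \frac{1}{360} \approx -0.0027778$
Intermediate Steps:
$s{\left(M \right)} = M + 2 M^{2}$ ($s{\left(M \right)} = \left(M^{2} + M^{2}\right) + M = 2 M^{2} + M = M + 2 M^{2}$)
$Q = 3$ ($Q = \frac{1 + \frac{2}{1}}{1} = 1 \left(1 + 2 \cdot 1\right) = 1 \left(1 + 2\right) = 1 \cdot 3 = 3$)
$m = -40$ ($m = \left(5 + 3\right) \left(-5\right) = 8 \left(-5\right) = -40$)
$d{\left(a \right)} = 9 a$
$\frac{1}{d{\left(m \right)}} = \frac{1}{9 \left(-40\right)} = \frac{1}{-360} = - \frac{1}{360}$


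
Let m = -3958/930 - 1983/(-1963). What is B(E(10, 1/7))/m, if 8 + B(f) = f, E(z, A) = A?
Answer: 50203725/20738774 ≈ 2.4208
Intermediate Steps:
B(f) = -8 + f
m = -2962682/912795 (m = -3958*1/930 - 1983*(-1/1963) = -1979/465 + 1983/1963 = -2962682/912795 ≈ -3.2457)
B(E(10, 1/7))/m = (-8 + 1/7)/(-2962682/912795) = (-8 + ⅐)*(-912795/2962682) = -55/7*(-912795/2962682) = 50203725/20738774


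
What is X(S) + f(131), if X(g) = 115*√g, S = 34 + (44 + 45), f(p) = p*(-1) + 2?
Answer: -129 + 115*√123 ≈ 1146.4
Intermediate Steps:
f(p) = 2 - p (f(p) = -p + 2 = 2 - p)
S = 123 (S = 34 + 89 = 123)
X(S) + f(131) = 115*√123 + (2 - 1*131) = 115*√123 + (2 - 131) = 115*√123 - 129 = -129 + 115*√123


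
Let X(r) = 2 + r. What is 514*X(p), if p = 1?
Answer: 1542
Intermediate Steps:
514*X(p) = 514*(2 + 1) = 514*3 = 1542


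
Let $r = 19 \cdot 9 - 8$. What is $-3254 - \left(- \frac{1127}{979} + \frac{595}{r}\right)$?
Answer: $- \frac{519662362}{159577} \approx -3256.5$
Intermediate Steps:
$r = 163$ ($r = 171 - 8 = 163$)
$-3254 - \left(- \frac{1127}{979} + \frac{595}{r}\right) = -3254 - \left(- \frac{1127}{979} + \frac{595}{163}\right) = -3254 - \frac{398804}{159577} = - \frac{519662362}{159577}$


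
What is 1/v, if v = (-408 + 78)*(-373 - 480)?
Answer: 1/281490 ≈ 3.5525e-6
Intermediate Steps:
v = 281490 (v = -330*(-853) = 281490)
1/v = 1/281490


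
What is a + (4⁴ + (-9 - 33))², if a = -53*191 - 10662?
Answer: 25011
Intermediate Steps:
a = -20785 (a = -10123 - 10662 = -20785)
a + (4⁴ + (-9 - 33))² = -20785 + (4⁴ + (-9 - 33))² = -20785 + (256 - 42)² = -20785 + 214² = -20785 + 45796 = 25011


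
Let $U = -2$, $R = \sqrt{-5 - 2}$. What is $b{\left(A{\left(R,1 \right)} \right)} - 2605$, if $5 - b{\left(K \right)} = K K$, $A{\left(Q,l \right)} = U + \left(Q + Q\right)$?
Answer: $-2576 + 8 i \sqrt{7} \approx -2576.0 + 21.166 i$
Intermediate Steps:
$R = i \sqrt{7}$ ($R = \sqrt{-7} = i \sqrt{7} \approx 2.6458 i$)
$A{\left(Q,l \right)} = -2 + 2 Q$ ($A{\left(Q,l \right)} = -2 + \left(Q + Q\right) = -2 + 2 Q$)
$b{\left(K \right)} = 5 - K^{2}$ ($b{\left(K \right)} = 5 - K K = 5 - K^{2}$)
$b{\left(A{\left(R,1 \right)} \right)} - 2605 = \left(5 - \left(-2 + 2 i \sqrt{7}\right)^{2}\right) - 2605 = -2600 - \left(-2 + 2 i \sqrt{7}\right)^{2}$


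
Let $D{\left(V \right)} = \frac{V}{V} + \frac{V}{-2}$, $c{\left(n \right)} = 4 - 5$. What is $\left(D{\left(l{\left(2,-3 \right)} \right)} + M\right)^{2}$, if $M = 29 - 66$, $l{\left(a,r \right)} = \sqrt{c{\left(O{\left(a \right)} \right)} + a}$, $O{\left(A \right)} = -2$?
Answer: $\frac{5329}{4} \approx 1332.3$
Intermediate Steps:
$c{\left(n \right)} = -1$ ($c{\left(n \right)} = 4 - 5 = -1$)
$l{\left(a,r \right)} = \sqrt{-1 + a}$
$M = -37$
$D{\left(V \right)} = 1 - \frac{V}{2}$ ($D{\left(V \right)} = 1 + V \left(- \frac{1}{2}\right) = 1 - \frac{V}{2}$)
$\left(D{\left(l{\left(2,-3 \right)} \right)} + M\right)^{2} = \left(\left(1 - \frac{\sqrt{-1 + 2}}{2}\right) - 37\right)^{2} = \left(\left(1 - \frac{\sqrt{1}}{2}\right) - 37\right)^{2} = \left(\left(1 - \frac{1}{2}\right) - 37\right)^{2} = \left(\frac{1}{2} - 37\right)^{2} = \left(- \frac{73}{2}\right)^{2} = \frac{5329}{4}$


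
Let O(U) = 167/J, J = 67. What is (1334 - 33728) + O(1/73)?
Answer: -2170231/67 ≈ -32392.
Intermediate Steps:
O(U) = 167/67
(1334 - 33728) + O(1/73) = (1334 - 33728) + 167/67 = -32394 + 167/67 = -2170231/67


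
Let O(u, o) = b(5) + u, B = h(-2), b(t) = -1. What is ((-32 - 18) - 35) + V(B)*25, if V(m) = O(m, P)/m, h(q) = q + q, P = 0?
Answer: -215/4 ≈ -53.750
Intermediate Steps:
h(q) = 2*q
B = -4 (B = 2*(-2) = -4)
O(u, o) = -1 + u
V(m) = (-1 + m)/m
((-32 - 18) - 35) + V(B)*25 = ((-32 - 18) - 35) + ((-1 - 4)/(-4))*25 = (-50 - 35) - 1/4*(-5)*25 = -85 + (5/4)*25 = -85 + 125/4 = -215/4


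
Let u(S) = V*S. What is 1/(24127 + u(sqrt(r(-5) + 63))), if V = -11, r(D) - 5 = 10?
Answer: 24127/582102691 + 11*sqrt(78)/582102691 ≈ 4.1615e-5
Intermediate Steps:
r(D) = 15 (r(D) = 5 + 10 = 15)
u(S) = -11*S
1/(24127 + u(sqrt(r(-5) + 63))) = 1/(24127 - 11*sqrt(15 + 63)) = 1/(24127 - 11*sqrt(78))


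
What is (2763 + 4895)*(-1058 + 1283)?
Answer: 1723050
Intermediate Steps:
(2763 + 4895)*(-1058 + 1283) = 7658*225 = 1723050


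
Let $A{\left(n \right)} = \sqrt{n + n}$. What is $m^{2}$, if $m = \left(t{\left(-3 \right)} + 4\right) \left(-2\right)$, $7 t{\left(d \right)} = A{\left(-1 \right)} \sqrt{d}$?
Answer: $\frac{3160}{49} - \frac{32 \sqrt{6}}{7} \approx 53.292$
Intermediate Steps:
$A{\left(n \right)} = \sqrt{2} \sqrt{n}$ ($A{\left(n \right)} = \sqrt{2 n} = \sqrt{2} \sqrt{n}$)
$t{\left(d \right)} = \frac{i \sqrt{2} \sqrt{d}}{7}$ ($t{\left(d \right)} = \frac{\sqrt{2} \sqrt{-1} \sqrt{d}}{7} = \frac{\sqrt{2} i \sqrt{d}}{7} = \frac{i \sqrt{2} \sqrt{d}}{7}$)
$m = -8 + \frac{2 \sqrt{6}}{7}$ ($m = \left(\frac{i \sqrt{2} \sqrt{-3}}{7} + 4\right) \left(-2\right) = \left(\frac{i \sqrt{2} i \sqrt{3}}{7} + 4\right) \left(-2\right) = \left(- \frac{\sqrt{6}}{7} + 4\right) \left(-2\right) = \left(4 - \frac{\sqrt{6}}{7}\right) \left(-2\right) = -8 + \frac{2 \sqrt{6}}{7} \approx -7.3001$)
$m^{2} = \left(-8 + \frac{2 \sqrt{6}}{7}\right)^{2}$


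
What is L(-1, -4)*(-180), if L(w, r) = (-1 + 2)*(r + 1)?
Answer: 540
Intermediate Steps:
L(w, r) = 1 + r (L(w, r) = 1*(1 + r) = 1 + r)
L(-1, -4)*(-180) = (1 - 4)*(-180) = -3*(-180) = 540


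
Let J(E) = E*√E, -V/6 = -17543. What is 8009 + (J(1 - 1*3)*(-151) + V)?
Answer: 113267 + 302*I*√2 ≈ 1.1327e+5 + 427.09*I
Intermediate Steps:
V = 105258 (V = -6*(-17543) = 105258)
J(E) = E^(3/2)
8009 + (J(1 - 1*3)*(-151) + V) = 8009 + ((1 - 1*3)^(3/2)*(-151) + 105258) = 8009 + ((1 - 3)^(3/2)*(-151) + 105258) = 8009 + ((-2)^(3/2)*(-151) + 105258) = 8009 + (-2*I*√2*(-151) + 105258) = 8009 + (302*I*√2 + 105258) = 8009 + (105258 + 302*I*√2) = 113267 + 302*I*√2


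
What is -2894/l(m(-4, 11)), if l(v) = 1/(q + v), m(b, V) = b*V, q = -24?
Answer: 196792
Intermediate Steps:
m(b, V) = V*b
l(v) = 1/(-24 + v)
-2894/l(m(-4, 11)) = -2894/(1/(-24 + 11*(-4))) = -2894/(1/(-24 - 44)) = -2894/(1/(-68)) = -2894/(-1/68) = -2894*(-68) = 196792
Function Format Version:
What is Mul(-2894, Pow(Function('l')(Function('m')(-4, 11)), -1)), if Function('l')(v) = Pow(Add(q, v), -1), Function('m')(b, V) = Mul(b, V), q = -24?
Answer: 196792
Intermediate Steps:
Function('m')(b, V) = Mul(V, b)
Function('l')(v) = Pow(Add(-24, v), -1)
Mul(-2894, Pow(Function('l')(Function('m')(-4, 11)), -1)) = Mul(-2894, Pow(Pow(Add(-24, Mul(11, -4)), -1), -1)) = Mul(-2894, Pow(Pow(Add(-24, -44), -1), -1)) = Mul(-2894, Pow(Pow(-68, -1), -1)) = Mul(-2894, Pow(Rational(-1, 68), -1)) = Mul(-2894, -68) = 196792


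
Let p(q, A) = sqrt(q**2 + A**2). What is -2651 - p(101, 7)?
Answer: -2651 - 5*sqrt(410) ≈ -2752.2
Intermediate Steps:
p(q, A) = sqrt(A**2 + q**2)
-2651 - p(101, 7) = -2651 - sqrt(7**2 + 101**2) = -2651 - sqrt(49 + 10201) = -2651 - sqrt(10250) = -2651 - 5*sqrt(410)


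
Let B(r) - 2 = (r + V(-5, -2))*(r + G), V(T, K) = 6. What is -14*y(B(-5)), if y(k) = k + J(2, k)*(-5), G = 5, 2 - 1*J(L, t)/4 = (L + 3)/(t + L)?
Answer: 182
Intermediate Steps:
J(L, t) = 8 - 4*(3 + L)/(L + t) (J(L, t) = 8 - 4*(L + 3)/(t + L) = 8 - 4*(3 + L)/(L + t))
B(r) = 2 + (5 + r)*(6 + r) (B(r) = 2 + (r + 6)*(r + 5) = 2 + (6 + r)*(5 + r) = 2 + (5 + r)*(6 + r))
y(k) = k - 20*(-1 + 2*k)/(2 + k) (y(k) = k + (4*(-3 + 2 + 2*k)/(2 + k))*(-5) = k + (4*(-1 + 2*k)/(2 + k))*(-5) = k - 20*(-1 + 2*k)/(2 + k))
-14*y(B(-5)) = -14*(20 + (32 + (-5)² + 11*(-5))² - 38*(32 + (-5)² + 11*(-5)))/(2 + (32 + (-5)² + 11*(-5))) = -14*(20 + (32 + 25 - 55)² - 38*(32 + 25 - 55))/(2 + (32 + 25 - 55)) = -14*(20 + 2² - 38*2)/(2 + 2) = -14*(20 + 4 - 76)/4 = -7*(-52)/2 = -14*(-13) = 182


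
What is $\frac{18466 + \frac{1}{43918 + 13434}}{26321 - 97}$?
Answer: $\frac{1059062033}{1503998848} \approx 0.70416$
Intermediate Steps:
$\frac{18466 + \frac{1}{43918 + 13434}}{26321 - 97} = \frac{18466 + \frac{1}{57352}}{26224} = \left(18466 + \frac{1}{57352}\right) \frac{1}{26224} = \frac{1059062033}{57352} \cdot \frac{1}{26224} = \frac{1059062033}{1503998848}$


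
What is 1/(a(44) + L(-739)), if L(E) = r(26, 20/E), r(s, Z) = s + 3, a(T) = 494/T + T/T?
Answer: 22/907 ≈ 0.024256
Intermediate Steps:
a(T) = 1 + 494/T (a(T) = 494/T + 1 = 1 + 494/T)
r(s, Z) = 3 + s
L(E) = 29 (L(E) = 3 + 26 = 29)
1/(a(44) + L(-739)) = 1/((494 + 44)/44 + 29) = 1/((1/44)*538 + 29) = 1/(269/22 + 29) = 1/(907/22) = 22/907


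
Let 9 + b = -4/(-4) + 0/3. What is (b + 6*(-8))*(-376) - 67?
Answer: 20989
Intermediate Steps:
b = -8 (b = -9 + (-4/(-4) + 0/3) = -9 + (-4*(-¼) + 0*(⅓)) = -9 + (1 + 0) = -9 + 1 = -8)
(b + 6*(-8))*(-376) - 67 = (-8 + 6*(-8))*(-376) - 67 = (-8 - 48)*(-376) - 67 = -56*(-376) - 67 = 21056 - 67 = 20989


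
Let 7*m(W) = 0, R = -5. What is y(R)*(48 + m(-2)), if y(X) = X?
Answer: -240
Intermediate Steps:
m(W) = 0 (m(W) = (⅐)*0 = 0)
y(R)*(48 + m(-2)) = -5*(48 + 0) = -5*48 = -240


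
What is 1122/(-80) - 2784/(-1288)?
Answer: -76401/6440 ≈ -11.864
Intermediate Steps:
1122/(-80) - 2784/(-1288) = 1122*(-1/80) - 2784*(-1/1288) = -561/40 + 348/161 = -76401/6440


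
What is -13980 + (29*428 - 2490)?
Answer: -4058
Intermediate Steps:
-13980 + (29*428 - 2490) = -13980 + (12412 - 2490) = -13980 + 9922 = -4058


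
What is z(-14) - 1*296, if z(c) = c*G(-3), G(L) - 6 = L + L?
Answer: -296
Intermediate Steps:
G(L) = 6 + 2*L (G(L) = 6 + (L + L) = 6 + 2*L)
z(c) = 0 (z(c) = c*(6 + 2*(-3)) = c*(6 - 6) = c*0 = 0)
z(-14) - 1*296 = 0 - 1*296 = 0 - 296 = -296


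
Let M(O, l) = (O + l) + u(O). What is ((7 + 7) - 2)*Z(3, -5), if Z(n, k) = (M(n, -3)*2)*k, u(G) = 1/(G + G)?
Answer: -20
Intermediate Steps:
u(G) = 1/(2*G)
M(O, l) = O + l + 1/(2*O) (M(O, l) = (O + l) + 1/(2*O) = O + l + 1/(2*O))
Z(n, k) = k*(-6 + 1/n + 2*n) (Z(n, k) = ((n - 3 + 1/(2*n))*2)*k = ((-3 + n + 1/(2*n))*2)*k = (-6 + 1/n + 2*n)*k = k*(-6 + 1/n + 2*n))
((7 + 7) - 2)*Z(3, -5) = ((7 + 7) - 2)*(-5*(1 + 2*3*(-3 + 3))/3) = (14 - 2)*(-5*⅓*(1 + 2*3*0)) = 12*(-5*⅓*(1 + 0)) = 12*(-5*⅓*1) = 12*(-5/3) = -20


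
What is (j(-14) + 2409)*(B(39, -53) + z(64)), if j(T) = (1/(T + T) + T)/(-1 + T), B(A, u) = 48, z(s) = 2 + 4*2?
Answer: 9784339/70 ≈ 1.3978e+5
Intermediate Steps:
z(s) = 10 (z(s) = 2 + 8 = 10)
j(T) = (T + 1/(2*T))/(-1 + T) (j(T) = (1/(2*T) + T)/(-1 + T) = (T + 1/(2*T))/(-1 + T))
(j(-14) + 2409)*(B(39, -53) + z(64)) = ((1/2 + (-14)**2)/((-14)*(-1 - 14)) + 2409)*(48 + 10) = (-1/14*(1/2 + 196)/(-15) + 2409)*58 = (-1/14*(-1/15)*393/2 + 2409)*58 = (131/140 + 2409)*58 = (337391/140)*58 = 9784339/70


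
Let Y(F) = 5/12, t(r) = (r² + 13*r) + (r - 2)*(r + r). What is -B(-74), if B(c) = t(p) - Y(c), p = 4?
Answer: -1003/12 ≈ -83.583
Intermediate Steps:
t(r) = r² + 13*r + 2*r*(-2 + r) (t(r) = (r² + 13*r) + (-2 + r)*(2*r) = (r² + 13*r) + 2*r*(-2 + r) = r² + 13*r + 2*r*(-2 + r))
Y(F) = 5/12 (Y(F) = 5*(1/12) = 5/12)
B(c) = 1003/12 (B(c) = 3*4*(3 + 4) - 1*5/12 = 3*4*7 - 5/12 = 84 - 5/12 = 1003/12)
-B(-74) = -1*1003/12 = -1003/12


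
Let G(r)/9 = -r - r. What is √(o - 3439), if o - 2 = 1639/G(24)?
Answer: I*√4459269/36 ≈ 58.658*I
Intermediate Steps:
G(r) = -18*r (G(r) = 9*(-r - r) = 9*(-2*r) = -18*r)
o = -775/432 (o = 2 + 1639/((-18*24)) = 2 + 1639/(-432) = 2 + 1639*(-1/432) = 2 - 1639/432 = -775/432 ≈ -1.7940)
√(o - 3439) = √(-775/432 - 3439) = √(-1486423/432) = I*√4459269/36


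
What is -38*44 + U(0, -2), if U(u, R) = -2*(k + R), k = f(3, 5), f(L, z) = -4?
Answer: -1660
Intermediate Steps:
k = -4
U(u, R) = 8 - 2*R (U(u, R) = -2*(-4 + R) = 8 - 2*R)
-38*44 + U(0, -2) = -38*44 + (8 - 2*(-2)) = -1672 + (8 + 4) = -1672 + 12 = -1660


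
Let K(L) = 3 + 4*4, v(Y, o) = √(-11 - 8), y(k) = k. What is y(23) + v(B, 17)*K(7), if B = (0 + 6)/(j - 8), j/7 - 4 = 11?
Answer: 23 + 19*I*√19 ≈ 23.0 + 82.819*I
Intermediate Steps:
j = 105 (j = 28 + 7*11 = 28 + 77 = 105)
B = 6/97 (B = (0 + 6)/(105 - 8) = 6/97 ≈ 0.061856)
v(Y, o) = I*√19 (v(Y, o) = √(-19) = I*√19)
K(L) = 19 (K(L) = 3 + 16 = 19)
y(23) + v(B, 17)*K(7) = 23 + (I*√19)*19 = 23 + 19*I*√19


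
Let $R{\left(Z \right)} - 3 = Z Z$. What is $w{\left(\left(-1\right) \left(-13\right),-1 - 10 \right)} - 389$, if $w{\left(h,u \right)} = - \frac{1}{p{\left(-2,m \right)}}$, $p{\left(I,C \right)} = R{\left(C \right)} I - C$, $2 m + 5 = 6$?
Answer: $- \frac{2722}{7} \approx -388.86$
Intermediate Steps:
$m = \frac{1}{2}$ ($m = - \frac{5}{2} + \frac{1}{2} \cdot 6 = - \frac{5}{2} + 3 = \frac{1}{2} \approx 0.5$)
$R{\left(Z \right)} = 3 + Z^{2}$ ($R{\left(Z \right)} = 3 + Z Z = 3 + Z^{2}$)
$p{\left(I,C \right)} = - C + I \left(3 + C^{2}\right)$ ($p{\left(I,C \right)} = \left(3 + C^{2}\right) I - C = I \left(3 + C^{2}\right) - C = - C + I \left(3 + C^{2}\right)$)
$w{\left(h,u \right)} = \frac{1}{7}$ ($w{\left(h,u \right)} = - \frac{1}{\left(-1\right) \frac{1}{2} - 2 \left(3 + \left(\frac{1}{2}\right)^{2}\right)} = - \frac{1}{- \frac{1}{2} - 2 \left(3 + \frac{1}{4}\right)} = - \frac{1}{- \frac{1}{2} - \frac{13}{2}} = - \frac{1}{-7} = \left(-1\right) \left(- \frac{1}{7}\right) = \frac{1}{7}$)
$w{\left(\left(-1\right) \left(-13\right),-1 - 10 \right)} - 389 = \frac{1}{7} - 389 = - \frac{2722}{7}$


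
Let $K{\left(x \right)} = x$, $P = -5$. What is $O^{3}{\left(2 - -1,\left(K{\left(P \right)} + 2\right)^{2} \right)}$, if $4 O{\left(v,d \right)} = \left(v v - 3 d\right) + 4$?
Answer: $- \frac{343}{8} \approx -42.875$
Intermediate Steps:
$O{\left(v,d \right)} = 1 - \frac{3 d}{4} + \frac{v^{2}}{4}$ ($O{\left(v,d \right)} = \frac{\left(v v - 3 d\right) + 4}{4} = \frac{\left(v^{2} - 3 d\right) + 4}{4} = \frac{4 + v^{2} - 3 d}{4} = 1 - \frac{3 d}{4} + \frac{v^{2}}{4}$)
$O^{3}{\left(2 - -1,\left(K{\left(P \right)} + 2\right)^{2} \right)} = \left(1 - \frac{3 \left(-5 + 2\right)^{2}}{4} + \frac{\left(2 - -1\right)^{2}}{4}\right)^{3} = \left(1 - \frac{3 \left(-3\right)^{2}}{4} + \frac{\left(2 + 1\right)^{2}}{4}\right)^{3} = \left(1 - \frac{27}{4} + \frac{3^{2}}{4}\right)^{3} = \left(1 - \frac{27}{4} + \frac{1}{4} \cdot 9\right)^{3} = \left(1 - \frac{27}{4} + \frac{9}{4}\right)^{3} = \left(- \frac{7}{2}\right)^{3} = - \frac{343}{8}$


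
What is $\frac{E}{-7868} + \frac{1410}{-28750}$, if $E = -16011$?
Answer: $\frac{44922237}{22620500} \approx 1.9859$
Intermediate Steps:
$\frac{E}{-7868} + \frac{1410}{-28750} = - \frac{16011}{-7868} + \frac{1410}{-28750} = \left(-16011\right) \left(- \frac{1}{7868}\right) + 1410 \left(- \frac{1}{28750}\right) = \frac{16011}{7868} - \frac{141}{2875} = \frac{44922237}{22620500}$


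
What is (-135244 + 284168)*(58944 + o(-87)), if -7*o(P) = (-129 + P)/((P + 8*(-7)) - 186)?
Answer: 20216107749984/2303 ≈ 8.7782e+9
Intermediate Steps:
o(P) = -(-129 + P)/(7*(-242 + P)) (o(P) = -(-129 + P)/(7*((P + 8*(-7)) - 186)) = -(-129 + P)/(7*((P - 56) - 186)) = -(-129 + P)/(7*((-56 + P) - 186)) = -(-129 + P)/(7*(-242 + P)))
(-135244 + 284168)*(58944 + o(-87)) = (-135244 + 284168)*(58944 + (129 - 1*(-87))/(7*(-242 - 87))) = 148924*(58944 + (⅐)*(129 + 87)/(-329)) = 148924*(58944 + (⅐)*(-1/329)*216) = 148924*(58944 - 216/2303) = 148924*(135747816/2303) = 20216107749984/2303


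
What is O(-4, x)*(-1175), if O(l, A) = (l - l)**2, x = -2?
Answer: 0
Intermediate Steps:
O(l, A) = 0 (O(l, A) = 0**2 = 0)
O(-4, x)*(-1175) = 0*(-1175) = 0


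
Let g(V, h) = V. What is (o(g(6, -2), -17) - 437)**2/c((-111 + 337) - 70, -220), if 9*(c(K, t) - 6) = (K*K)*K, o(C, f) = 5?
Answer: 10368/23435 ≈ 0.44242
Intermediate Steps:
c(K, t) = 6 + K**3/9 (c(K, t) = 6 + ((K*K)*K)/9 = 6 + (K**2*K)/9 = 6 + K**3/9)
(o(g(6, -2), -17) - 437)**2/c((-111 + 337) - 70, -220) = (5 - 437)**2/(6 + ((-111 + 337) - 70)**3/9) = (-432)**2/(6 + (226 - 70)**3/9) = 186624/(6 + (1/9)*156**3) = 186624/(6 + (1/9)*3796416) = 186624/(6 + 421824) = 186624/421830 = 186624*(1/421830) = 10368/23435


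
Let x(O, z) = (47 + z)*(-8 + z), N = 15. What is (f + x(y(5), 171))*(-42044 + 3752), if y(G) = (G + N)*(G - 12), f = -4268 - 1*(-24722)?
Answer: -2143892496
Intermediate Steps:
f = 20454 (f = -4268 + 24722 = 20454)
y(G) = (-12 + G)*(15 + G) (y(G) = (G + 15)*(G - 12) = (15 + G)*(-12 + G) = (-12 + G)*(15 + G))
x(O, z) = (-8 + z)*(47 + z)
(f + x(y(5), 171))*(-42044 + 3752) = (20454 + (-376 + 171**2 + 39*171))*(-42044 + 3752) = (20454 + (-376 + 29241 + 6669))*(-38292) = (20454 + 35534)*(-38292) = 55988*(-38292) = -2143892496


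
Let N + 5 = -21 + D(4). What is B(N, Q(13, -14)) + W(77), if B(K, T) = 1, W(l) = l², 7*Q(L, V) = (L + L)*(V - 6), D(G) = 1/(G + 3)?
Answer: 5930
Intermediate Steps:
D(G) = 1/(3 + G)
Q(L, V) = 2*L*(-6 + V)/7 (Q(L, V) = ((L + L)*(V - 6))/7 = ((2*L)*(-6 + V))/7 = (2*L*(-6 + V))/7 = 2*L*(-6 + V)/7)
N = -181/7 (N = -5 + (-21 + 1/(3 + 4)) = -5 + (-21 + 1/7) = -5 + (-21 + ⅐) = -5 - 146/7 = -181/7 ≈ -25.857)
B(N, Q(13, -14)) + W(77) = 1 + 77² = 1 + 5929 = 5930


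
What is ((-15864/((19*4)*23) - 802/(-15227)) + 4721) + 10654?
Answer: 102248269817/6654199 ≈ 15366.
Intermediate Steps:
((-15864/((19*4)*23) - 802/(-15227)) + 4721) + 10654 = ((-15864/(76*23) - 802*(-1/15227)) + 4721) + 10654 = ((-15864/1748 + 802/15227) + 4721) + 10654 = ((-15864*1/1748 + 802/15227) + 4721) + 10654 = ((-3966/437 + 802/15227) + 4721) + 10654 = (-60039808/6654199 + 4721) + 10654 = 31354433671/6654199 + 10654 = 102248269817/6654199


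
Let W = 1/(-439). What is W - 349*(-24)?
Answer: 3677063/439 ≈ 8376.0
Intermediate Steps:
W = -1/439 ≈ -0.0022779
W - 349*(-24) = -1/439 - 349*(-24) = -1/439 + 8376 = 3677063/439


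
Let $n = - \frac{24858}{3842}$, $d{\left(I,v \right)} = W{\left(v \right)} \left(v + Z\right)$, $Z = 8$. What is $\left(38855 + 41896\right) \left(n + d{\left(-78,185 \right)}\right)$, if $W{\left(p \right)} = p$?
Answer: $\frac{5537651313876}{1921} \approx 2.8827 \cdot 10^{9}$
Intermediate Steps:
$d{\left(I,v \right)} = v \left(8 + v\right)$ ($d{\left(I,v \right)} = v \left(v + 8\right) = v \left(8 + v\right)$)
$n = - \frac{12429}{1921}$ ($n = \left(-24858\right) \frac{1}{3842} = - \frac{12429}{1921} \approx -6.4701$)
$\left(38855 + 41896\right) \left(n + d{\left(-78,185 \right)}\right) = \left(38855 + 41896\right) \left(- \frac{12429}{1921} + 185 \left(8 + 185\right)\right) = 80751 \left(- \frac{12429}{1921} + 185 \cdot 193\right) = 80751 \left(- \frac{12429}{1921} + 35705\right) = 80751 \cdot \frac{68576876}{1921} = \frac{5537651313876}{1921}$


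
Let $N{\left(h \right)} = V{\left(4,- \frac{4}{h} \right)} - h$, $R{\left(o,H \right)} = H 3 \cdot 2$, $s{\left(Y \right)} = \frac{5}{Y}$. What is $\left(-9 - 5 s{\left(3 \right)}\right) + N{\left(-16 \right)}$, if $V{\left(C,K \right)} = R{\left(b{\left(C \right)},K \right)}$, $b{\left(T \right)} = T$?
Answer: $\frac{1}{6} \approx 0.16667$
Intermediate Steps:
$R{\left(o,H \right)} = 6 H$ ($R{\left(o,H \right)} = 3 H 2 = 6 H$)
$V{\left(C,K \right)} = 6 K$
$N{\left(h \right)} = - h - \frac{24}{h}$ ($N{\left(h \right)} = 6 \left(- \frac{4}{h}\right) - h = - \frac{24}{h} - h = - h - \frac{24}{h}$)
$\left(-9 - 5 s{\left(3 \right)}\right) + N{\left(-16 \right)} = \left(-9 - 5 \cdot \frac{5}{3}\right) - \left(-16 + \frac{24}{-16}\right) = \left(-9 - 5 \cdot 5 \cdot \frac{1}{3}\right) + \left(16 - - \frac{3}{2}\right) = \left(-9 - \frac{25}{3}\right) + \left(16 + \frac{3}{2}\right) = \left(-9 - \frac{25}{3}\right) + \frac{35}{2} = - \frac{52}{3} + \frac{35}{2} = \frac{1}{6}$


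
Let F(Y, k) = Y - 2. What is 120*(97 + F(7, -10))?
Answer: 12240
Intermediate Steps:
F(Y, k) = -2 + Y
120*(97 + F(7, -10)) = 120*(97 + (-2 + 7)) = 120*(97 + 5) = 120*102 = 12240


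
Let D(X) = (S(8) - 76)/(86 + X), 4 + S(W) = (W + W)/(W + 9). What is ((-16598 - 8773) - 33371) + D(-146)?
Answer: -4992958/85 ≈ -58741.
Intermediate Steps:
S(W) = -4 + 2*W/(9 + W) (S(W) = -4 + (W + W)/(W + 9) = -4 + (2*W)/(9 + W) = -4 + 2*W/(9 + W))
D(X) = -1344/(17*(86 + X)) (D(X) = (2*(-18 - 1*8)/(9 + 8) - 76)/(86 + X) = (2*(-18 - 8)/17 - 76)/(86 + X) = (2*(1/17)*(-26) - 76)/(86 + X) = (-52/17 - 76)/(86 + X) = -1344/(17*(86 + X)))
((-16598 - 8773) - 33371) + D(-146) = ((-16598 - 8773) - 33371) - 1344/(1462 + 17*(-146)) = (-25371 - 33371) - 1344/(1462 - 2482) = -58742 - 1344/(-1020) = -58742 - 1344*(-1/1020) = -58742 + 112/85 = -4992958/85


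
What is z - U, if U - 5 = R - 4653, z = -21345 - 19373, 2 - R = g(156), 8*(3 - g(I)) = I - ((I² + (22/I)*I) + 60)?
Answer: -132145/4 ≈ -33036.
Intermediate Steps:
g(I) = 53/4 - I/8 + I²/8 (g(I) = 3 - (I - ((I² + (22/I)*I) + 60))/8 = 3 - (I - ((I² + 22) + 60))/8 = 3 - (I - ((22 + I²) + 60))/8 = 3 - (I - (82 + I²))/8 = 3 - (I + (-82 - I²))/8 = 3 - (-82 + I - I²)/8 = 3 + (41/4 - I/8 + I²/8) = 53/4 - I/8 + I²/8)
R = -12135/4 (R = 2 - (53/4 - ⅛*156 + (⅛)*156²) = 2 - (53/4 - 39/2 + (⅛)*24336) = 2 - (53/4 - 39/2 + 3042) = 2 - 1*12143/4 = 2 - 12143/4 = -12135/4 ≈ -3033.8)
z = -40718
U = -30727/4 (U = 5 + (-12135/4 - 4653) = 5 - 30747/4 = -30727/4 ≈ -7681.8)
z - U = -40718 - 1*(-30727/4) = -40718 + 30727/4 = -132145/4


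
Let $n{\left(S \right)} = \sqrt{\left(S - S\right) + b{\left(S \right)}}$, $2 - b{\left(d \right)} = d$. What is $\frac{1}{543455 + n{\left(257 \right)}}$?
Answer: $\frac{108691}{59068667456} - \frac{i \sqrt{255}}{295343337280} \approx 1.8401 \cdot 10^{-6} - 5.4068 \cdot 10^{-11} i$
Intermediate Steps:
$b{\left(d \right)} = 2 - d$
$n{\left(S \right)} = \sqrt{2 - S}$ ($n{\left(S \right)} = \sqrt{\left(S - S\right) - \left(-2 + S\right)} = \sqrt{0 - \left(-2 + S\right)} = \sqrt{2 - S}$)
$\frac{1}{543455 + n{\left(257 \right)}} = \frac{1}{543455 + \sqrt{2 - 257}} = \frac{1}{543455 + \sqrt{-255}} = \frac{1}{543455 + i \sqrt{255}}$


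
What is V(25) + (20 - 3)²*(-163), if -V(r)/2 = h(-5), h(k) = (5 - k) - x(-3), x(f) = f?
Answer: -47133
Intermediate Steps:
h(k) = 8 - k (h(k) = (5 - k) - 1*(-3) = (5 - k) + 3 = 8 - k)
V(r) = -26 (V(r) = -2*(8 - 1*(-5)) = -2*(8 + 5) = -2*13 = -26)
V(25) + (20 - 3)²*(-163) = -26 + (20 - 3)²*(-163) = -26 + 17²*(-163) = -26 + 289*(-163) = -26 - 47107 = -47133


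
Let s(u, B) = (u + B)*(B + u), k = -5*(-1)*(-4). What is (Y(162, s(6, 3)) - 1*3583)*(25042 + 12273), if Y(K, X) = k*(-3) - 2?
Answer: -131535375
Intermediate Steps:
k = -20 (k = 5*(-4) = -20)
s(u, B) = (B + u)² (s(u, B) = (B + u)*(B + u) = (B + u)²)
Y(K, X) = 58 (Y(K, X) = -20*(-3) - 2 = 60 - 2 = 58)
(Y(162, s(6, 3)) - 1*3583)*(25042 + 12273) = (58 - 1*3583)*(25042 + 12273) = (58 - 3583)*37315 = -3525*37315 = -131535375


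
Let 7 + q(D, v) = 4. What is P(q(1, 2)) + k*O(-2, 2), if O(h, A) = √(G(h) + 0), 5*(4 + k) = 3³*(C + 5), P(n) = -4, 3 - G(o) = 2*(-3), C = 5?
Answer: 146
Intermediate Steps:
G(o) = 9 (G(o) = 3 - 2*(-3) = 3 - 1*(-6) = 3 + 6 = 9)
q(D, v) = -3 (q(D, v) = -7 + 4 = -3)
k = 50 (k = -4 + (3³*(5 + 5))/5 = -4 + (27*10)/5 = -4 + (⅕)*270 = -4 + 54 = 50)
O(h, A) = 3 (O(h, A) = √(9 + 0) = √9 = 3)
P(q(1, 2)) + k*O(-2, 2) = -4 + 50*3 = -4 + 150 = 146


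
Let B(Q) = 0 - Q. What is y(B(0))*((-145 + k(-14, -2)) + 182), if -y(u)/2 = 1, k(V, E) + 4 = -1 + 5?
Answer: -74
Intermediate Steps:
B(Q) = -Q
k(V, E) = 0 (k(V, E) = -4 + (-1 + 5) = -4 + 4 = 0)
y(u) = -2 (y(u) = -2*1 = -2)
y(B(0))*((-145 + k(-14, -2)) + 182) = -2*((-145 + 0) + 182) = -2*(-145 + 182) = -2*37 = -74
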